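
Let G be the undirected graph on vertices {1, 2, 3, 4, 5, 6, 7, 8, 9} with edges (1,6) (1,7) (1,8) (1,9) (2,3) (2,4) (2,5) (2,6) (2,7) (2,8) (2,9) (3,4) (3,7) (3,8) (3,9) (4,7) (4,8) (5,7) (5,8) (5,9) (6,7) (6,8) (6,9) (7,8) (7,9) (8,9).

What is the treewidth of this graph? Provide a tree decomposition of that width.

Every bag has size at most 5, so the width is 5 − 1 = 4 and tw(G) ≤ 4. Conversely, {1, 6, 7, 8, 9} is a clique of size 5, and the vertices of any clique must share a bag in every tree decomposition; so some bag has ≥ 5 vertices and tw(G) ≥ 4. Combining the bounds, tw(G) = 4.

Treewidth 4.
Bags: B1 = {2, 5, 7, 8, 9}  B2 = {2, 6, 7, 8, 9}  B3 = {1, 6, 7, 8, 9}  B4 = {2, 3, 7, 8, 9}  B5 = {2, 3, 4, 7, 8}
Tree: B1–B2, B2–B3, B1–B4, B4–B5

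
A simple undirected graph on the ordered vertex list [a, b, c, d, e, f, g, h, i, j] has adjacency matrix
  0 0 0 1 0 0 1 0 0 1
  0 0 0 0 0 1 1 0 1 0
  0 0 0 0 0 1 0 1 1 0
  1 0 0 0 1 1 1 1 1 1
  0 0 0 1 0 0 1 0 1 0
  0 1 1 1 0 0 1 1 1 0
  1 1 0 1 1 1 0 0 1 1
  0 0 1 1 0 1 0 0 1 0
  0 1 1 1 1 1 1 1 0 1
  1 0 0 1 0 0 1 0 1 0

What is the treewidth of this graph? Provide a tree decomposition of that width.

Each bag holds 4 vertices, so the decomposition has width 3, which upper-bounds the treewidth. On the other hand G contains the 4-clique {a, d, g, j}. A clique must lie in a single bag of any decomposition, so no decomposition can have width below 3. Combining the bounds, tw(G) = 3.

Treewidth 3.
One such decomposition:
Bags: B1 = {d, g, i, j}  B2 = {d, f, g, i}  B3 = {d, f, h, i}  B4 = {a, d, g, j}  B5 = {c, f, h, i}  B6 = {d, e, g, i}  B7 = {b, f, g, i}
Tree: B1–B2, B2–B3, B1–B4, B3–B5, B1–B6, B2–B7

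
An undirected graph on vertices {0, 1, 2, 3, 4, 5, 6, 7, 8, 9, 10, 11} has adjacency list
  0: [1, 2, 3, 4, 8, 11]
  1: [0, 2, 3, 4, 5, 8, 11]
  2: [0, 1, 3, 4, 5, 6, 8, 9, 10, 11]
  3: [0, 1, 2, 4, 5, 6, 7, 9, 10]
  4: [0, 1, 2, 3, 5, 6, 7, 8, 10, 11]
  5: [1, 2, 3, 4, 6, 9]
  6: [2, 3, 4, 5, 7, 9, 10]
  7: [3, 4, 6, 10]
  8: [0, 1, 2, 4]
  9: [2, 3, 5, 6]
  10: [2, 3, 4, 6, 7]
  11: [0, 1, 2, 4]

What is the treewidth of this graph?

4

A width-4 tree decomposition is:
Bags: B1 = {2, 3, 4, 5, 6}  B2 = {1, 2, 3, 4, 5}  B3 = {0, 1, 2, 3, 4}  B4 = {0, 1, 2, 4, 11}  B5 = {2, 3, 4, 6, 10}  B6 = {3, 4, 6, 7, 10}  B7 = {0, 1, 2, 4, 8}  B8 = {2, 3, 5, 6, 9}
Tree: B1–B2, B2–B3, B3–B4, B1–B5, B5–B6, B4–B7, B1–B8
Each bag holds 5 vertices, so the decomposition has width 4, which upper-bounds the treewidth. For the lower bound, the 5 vertices {2, 3, 5, 6, 9} are pairwise adjacent, and any tree decomposition puts a clique entirely inside one bag — forcing width ≥ 4. Combining the bounds, tw(G) = 4.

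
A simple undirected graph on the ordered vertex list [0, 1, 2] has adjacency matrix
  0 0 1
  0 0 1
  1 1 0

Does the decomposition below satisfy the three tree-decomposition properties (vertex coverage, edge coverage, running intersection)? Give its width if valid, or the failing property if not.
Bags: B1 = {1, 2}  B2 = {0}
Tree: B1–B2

A tree decomposition must satisfy three properties: every vertex lies in some bag; for every edge, both endpoints lie together in some bag; and for every vertex, the bags containing it form a connected subtree. Here edge (2,0) lies in no bag, so the decomposition is invalid.

No — edge (2,0) lies in no bag.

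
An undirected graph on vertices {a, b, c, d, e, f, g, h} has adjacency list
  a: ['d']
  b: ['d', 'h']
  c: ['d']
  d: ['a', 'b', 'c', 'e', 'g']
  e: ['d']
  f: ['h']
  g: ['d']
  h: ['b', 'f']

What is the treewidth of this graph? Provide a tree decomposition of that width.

Each bag holds 2 vertices, so the decomposition has width 1, which upper-bounds the treewidth. G has an edge, so its treewidth is at least 1. Hence tw(G) = 1 exactly.

Treewidth 1.
Bags: B1 = {a, d}  B2 = {b, d}  B3 = {c, d}  B4 = {b, h}  B5 = {f, h}  B6 = {d, e}  B7 = {d, g}
Tree: B1–B2, B2–B3, B2–B4, B4–B5, B1–B6, B6–B7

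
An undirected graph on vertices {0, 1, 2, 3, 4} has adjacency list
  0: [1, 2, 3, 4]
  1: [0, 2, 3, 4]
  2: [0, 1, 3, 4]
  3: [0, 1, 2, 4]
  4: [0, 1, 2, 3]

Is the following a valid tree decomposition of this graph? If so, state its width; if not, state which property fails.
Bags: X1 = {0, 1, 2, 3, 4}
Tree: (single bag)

Yes; width 4.

Vertex coverage: the bags together contain {0, 1, 2, 3, 4}, the full vertex set. Edge coverage: each edge of G has both endpoints in at least one bag. Running intersection: for every vertex, the bags containing it form a connected subtree. All three properties hold, so this is a valid tree decomposition of width max|bag| − 1 = 4, and hence tw(G) ≤ 4.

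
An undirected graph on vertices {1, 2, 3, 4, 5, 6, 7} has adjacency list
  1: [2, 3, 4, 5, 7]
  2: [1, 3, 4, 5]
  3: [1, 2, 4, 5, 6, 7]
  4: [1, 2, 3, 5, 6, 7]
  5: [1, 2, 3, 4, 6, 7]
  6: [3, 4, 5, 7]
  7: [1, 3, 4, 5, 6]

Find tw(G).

4

A width-4 tree decomposition is:
Bags: B1 = {1, 3, 4, 5, 7}  B2 = {1, 2, 3, 4, 5}  B3 = {3, 4, 5, 6, 7}
Tree: B1–B2, B1–B3
Every bag has size at most 5, so the width is 5 − 1 = 4 and tw(G) ≤ 4. Conversely, {1, 2, 3, 4, 5} is a clique of size 5, and the vertices of any clique must share a bag in every tree decomposition; so some bag has ≥ 5 vertices and tw(G) ≥ 4. Therefore the treewidth is 4.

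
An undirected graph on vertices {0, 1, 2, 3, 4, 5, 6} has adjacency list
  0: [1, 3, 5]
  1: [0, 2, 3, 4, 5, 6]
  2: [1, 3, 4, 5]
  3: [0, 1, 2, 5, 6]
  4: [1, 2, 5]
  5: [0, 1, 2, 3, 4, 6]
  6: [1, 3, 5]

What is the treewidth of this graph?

A width-3 tree decomposition is:
Bags: B1 = {1, 2, 3, 5}  B2 = {0, 1, 3, 5}  B3 = {1, 3, 5, 6}  B4 = {1, 2, 4, 5}
Tree: B1–B2, B2–B3, B1–B4
Each bag holds 4 vertices, so the decomposition has width 3, which upper-bounds the treewidth. For the lower bound, the 4 vertices {0, 1, 3, 5} are pairwise adjacent, and any tree decomposition puts a clique entirely inside one bag — forcing width ≥ 3. Hence tw(G) = 3 exactly.

3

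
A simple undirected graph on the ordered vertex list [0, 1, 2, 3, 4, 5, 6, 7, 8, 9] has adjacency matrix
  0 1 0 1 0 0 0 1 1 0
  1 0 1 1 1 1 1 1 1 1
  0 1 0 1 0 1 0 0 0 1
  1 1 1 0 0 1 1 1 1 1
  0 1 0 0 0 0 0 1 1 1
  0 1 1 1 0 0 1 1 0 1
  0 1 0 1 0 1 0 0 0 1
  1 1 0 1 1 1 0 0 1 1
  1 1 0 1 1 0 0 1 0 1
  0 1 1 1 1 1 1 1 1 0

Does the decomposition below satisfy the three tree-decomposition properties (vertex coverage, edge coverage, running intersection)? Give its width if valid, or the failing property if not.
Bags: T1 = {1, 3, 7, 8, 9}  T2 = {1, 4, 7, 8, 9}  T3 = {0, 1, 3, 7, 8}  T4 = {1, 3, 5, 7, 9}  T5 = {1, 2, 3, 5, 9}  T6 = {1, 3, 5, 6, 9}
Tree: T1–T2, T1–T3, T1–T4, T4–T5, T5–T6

Vertex coverage: the bags together contain {0, 1, 2, 3, 4, 5, 6, 7, 8, 9}, the full vertex set. Edge coverage: each edge of G has both endpoints in at least one bag. Running intersection: for every vertex, the bags containing it form a connected subtree. All three properties hold, so this is a valid tree decomposition of width max|bag| − 1 = 4, and hence tw(G) ≤ 4.

Yes; width 4.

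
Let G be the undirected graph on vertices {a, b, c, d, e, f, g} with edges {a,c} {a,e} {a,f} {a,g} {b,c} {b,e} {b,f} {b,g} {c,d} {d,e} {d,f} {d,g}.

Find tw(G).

A width-3 tree decomposition is:
Bags: B1 = {a, b, d, e}  B2 = {a, b, c, d}  B3 = {a, b, d, g}  B4 = {a, b, d, f}
Tree: B1–B2, B2–B3, B3–B4
Each bag holds 4 vertices, so the decomposition has width 3, which upper-bounds the treewidth. For the lower bound: the 4 vertex sets {d,e}, {b,c}, {a}, {g} are disjoint, each induces a connected subgraph, and every pair is joined by at least one edge of G. Contracting each set to a single vertex therefore yields K_{4} as a minor, and since treewidth is minor-monotone, tw(G) ≥ tw(K_{4}) = 3. Combining the bounds, tw(G) = 3.

3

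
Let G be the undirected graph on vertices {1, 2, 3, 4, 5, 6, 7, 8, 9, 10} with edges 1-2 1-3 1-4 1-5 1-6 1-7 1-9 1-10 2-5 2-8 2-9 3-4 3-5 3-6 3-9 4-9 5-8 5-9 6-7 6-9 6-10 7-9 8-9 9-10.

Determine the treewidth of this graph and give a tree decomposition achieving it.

The largest bag has 4 vertices, giving width 3; this decomposition certifies tw(G) ≤ 3. Conversely, {2, 5, 8, 9} is a clique of size 4, and the vertices of any clique must share a bag in every tree decomposition; so some bag has ≥ 4 vertices and tw(G) ≥ 3. Hence tw(G) = 3 exactly.

Treewidth 3.
One optimal decomposition is:
Bags: B1 = {1, 3, 6, 9}  B2 = {1, 3, 5, 9}  B3 = {1, 2, 5, 9}  B4 = {2, 5, 8, 9}  B5 = {1, 3, 4, 9}  B6 = {1, 6, 9, 10}  B7 = {1, 6, 7, 9}
Tree: B1–B2, B2–B3, B3–B4, B2–B5, B1–B6, B1–B7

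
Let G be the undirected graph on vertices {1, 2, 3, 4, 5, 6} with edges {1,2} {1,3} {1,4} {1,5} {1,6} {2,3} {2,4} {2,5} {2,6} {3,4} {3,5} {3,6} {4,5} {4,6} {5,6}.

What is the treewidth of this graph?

5

A width-5 tree decomposition is:
Bags: B1 = {1, 2, 3, 4, 5, 6}
Tree: (single bag)
A single bag containing all 6 vertices is trivially a valid decomposition of width 5. On the other hand G contains the 6-clique {1, 2, 3, 4, 5, 6}. A clique must lie in a single bag of any decomposition, so no decomposition can have width below 5. The upper and lower bounds meet at 5, so that is the treewidth.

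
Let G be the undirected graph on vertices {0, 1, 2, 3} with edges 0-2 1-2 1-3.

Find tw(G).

A width-1 tree decomposition is:
Bags: B1 = {1, 3}  B2 = {1, 2}  B3 = {0, 2}
Tree: B1–B2, B2–B3
Each bag holds 2 vertices, so the decomposition has width 1, which upper-bounds the treewidth. Since G has at least one edge (e.g. 3–1), it is not an edgeless graph, so tw(G) ≥ 1. Hence tw(G) = 1 exactly.

1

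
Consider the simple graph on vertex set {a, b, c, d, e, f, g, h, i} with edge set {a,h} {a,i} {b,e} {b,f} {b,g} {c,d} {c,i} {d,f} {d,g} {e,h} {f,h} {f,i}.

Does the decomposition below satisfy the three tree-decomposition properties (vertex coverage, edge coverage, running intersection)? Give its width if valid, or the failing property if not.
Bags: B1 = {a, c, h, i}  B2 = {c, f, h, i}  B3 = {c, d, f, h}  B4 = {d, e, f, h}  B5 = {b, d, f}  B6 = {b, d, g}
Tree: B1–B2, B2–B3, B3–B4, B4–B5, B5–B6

A tree decomposition must satisfy three properties: every vertex lies in some bag; for every edge, both endpoints lie together in some bag; and for every vertex, the bags containing it form a connected subtree. Here edge (e,b) lies in no bag, so the decomposition is invalid.

No — edge (e,b) lies in no bag.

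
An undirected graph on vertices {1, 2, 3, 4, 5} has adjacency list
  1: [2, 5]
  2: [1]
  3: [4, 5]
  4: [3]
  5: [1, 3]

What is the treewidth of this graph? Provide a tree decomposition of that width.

Every bag has size at most 2, so the width is 2 − 1 = 1 and tw(G) ≤ 1. Since G has at least one edge (e.g. 4–3), it is not an edgeless graph, so tw(G) ≥ 1. Therefore the treewidth is 1.

Treewidth 1.
One such decomposition:
Bags: B1 = {3, 4}  B2 = {3, 5}  B3 = {1, 5}  B4 = {1, 2}
Tree: B1–B2, B2–B3, B3–B4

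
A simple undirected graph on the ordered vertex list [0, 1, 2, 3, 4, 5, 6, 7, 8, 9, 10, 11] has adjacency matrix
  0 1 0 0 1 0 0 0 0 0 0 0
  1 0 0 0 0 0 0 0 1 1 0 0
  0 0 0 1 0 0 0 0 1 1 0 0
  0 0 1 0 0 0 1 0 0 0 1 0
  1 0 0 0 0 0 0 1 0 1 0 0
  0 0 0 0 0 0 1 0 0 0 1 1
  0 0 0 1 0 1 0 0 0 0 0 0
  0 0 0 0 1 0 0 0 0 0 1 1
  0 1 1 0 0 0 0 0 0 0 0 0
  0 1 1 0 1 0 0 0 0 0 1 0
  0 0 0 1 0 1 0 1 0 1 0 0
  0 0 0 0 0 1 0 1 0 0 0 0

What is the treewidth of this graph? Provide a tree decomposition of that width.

The largest bag has 4 vertices, giving width 3; this decomposition certifies tw(G) ≤ 3. For the lower bound: the 4 vertex sets {5,6,11}, {3}, {10}, {2,4,7,9} are disjoint, each induces a connected subgraph, and every pair is joined by at least one edge of G. Contracting each set to a single vertex therefore yields K_{4} as a minor, and since treewidth is minor-monotone, tw(G) ≥ tw(K_{4}) = 3. Therefore the treewidth is 3.

Treewidth 3.
One such decomposition:
Bags: B1 = {3, 5, 6, 11}  B2 = {3, 5, 10, 11}  B3 = {3, 7, 10, 11}  B4 = {2, 3, 7, 10}  B5 = {2, 7, 9, 10}  B6 = {2, 4, 7, 9}  B7 = {2, 4, 8, 9}  B8 = {1, 4, 8, 9}  B9 = {0, 1, 4, 8}
Tree: B1–B2, B2–B3, B3–B4, B4–B5, B5–B6, B6–B7, B7–B8, B8–B9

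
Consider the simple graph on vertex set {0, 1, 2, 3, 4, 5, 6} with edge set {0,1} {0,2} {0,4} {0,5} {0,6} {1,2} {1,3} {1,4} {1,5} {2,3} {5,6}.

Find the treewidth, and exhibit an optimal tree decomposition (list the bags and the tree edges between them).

Each bag holds 3 vertices, so the decomposition has width 2, which upper-bounds the treewidth. On the other hand G contains the 3-clique {0, 1, 2}. A clique must lie in a single bag of any decomposition, so no decomposition can have width below 2. The upper and lower bounds meet at 2, so that is the treewidth.

Treewidth 2.
One such decomposition:
Bags: B1 = {0, 1, 5}  B2 = {0, 1, 2}  B3 = {1, 2, 3}  B4 = {0, 5, 6}  B5 = {0, 1, 4}
Tree: B1–B2, B2–B3, B1–B4, B2–B5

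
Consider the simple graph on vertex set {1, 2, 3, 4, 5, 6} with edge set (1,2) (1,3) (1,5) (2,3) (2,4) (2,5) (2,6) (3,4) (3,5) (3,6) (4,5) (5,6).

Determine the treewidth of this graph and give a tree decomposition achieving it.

Treewidth 3.
Bags: B1 = {2, 3, 5, 6}  B2 = {2, 3, 4, 5}  B3 = {1, 2, 3, 5}
Tree: B1–B2, B1–B3

Every bag has size at most 4, so the width is 4 − 1 = 3 and tw(G) ≤ 3. On the other hand G contains the 4-clique {1, 2, 3, 5}. A clique must lie in a single bag of any decomposition, so no decomposition can have width below 3. Therefore the treewidth is 3.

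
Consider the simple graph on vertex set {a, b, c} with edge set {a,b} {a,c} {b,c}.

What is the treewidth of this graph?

A width-2 tree decomposition is:
Bags: B1 = {a, b, c}
Tree: (single bag)
With just one bag of size 3, the width is 3 − 1 = 2, so tw(G) ≤ 2. For the lower bound, the 3 vertices {a, b, c} are pairwise adjacent, and any tree decomposition puts a clique entirely inside one bag — forcing width ≥ 2. The upper and lower bounds meet at 2, so that is the treewidth.

2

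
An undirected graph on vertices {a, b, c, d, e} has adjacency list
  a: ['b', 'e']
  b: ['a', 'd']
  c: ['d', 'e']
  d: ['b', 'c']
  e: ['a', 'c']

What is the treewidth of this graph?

2

A width-2 tree decomposition is:
Bags: B1 = {a, c, e}  B2 = {a, b, c}  B3 = {b, c, d}
Tree: B1–B2, B2–B3
Every bag has size at most 3, so the width is 3 − 1 = 2 and tw(G) ≤ 2. The edges c–e–a–b–d–c form a cycle, so G is not a tree and its treewidth is at least 2. Therefore the treewidth is 2.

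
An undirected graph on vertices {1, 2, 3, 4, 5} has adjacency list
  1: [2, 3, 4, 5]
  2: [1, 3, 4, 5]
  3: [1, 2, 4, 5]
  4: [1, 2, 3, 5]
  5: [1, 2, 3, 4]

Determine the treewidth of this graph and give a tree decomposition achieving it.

With just one bag of size 5, the width is 5 − 1 = 4, so tw(G) ≤ 4. Conversely, {1, 2, 3, 4, 5} is a clique of size 5, and the vertices of any clique must share a bag in every tree decomposition; so some bag has ≥ 5 vertices and tw(G) ≥ 4. Combining the bounds, tw(G) = 4.

Treewidth 4.
One optimal decomposition is:
Bags: B1 = {1, 2, 3, 4, 5}
Tree: (single bag)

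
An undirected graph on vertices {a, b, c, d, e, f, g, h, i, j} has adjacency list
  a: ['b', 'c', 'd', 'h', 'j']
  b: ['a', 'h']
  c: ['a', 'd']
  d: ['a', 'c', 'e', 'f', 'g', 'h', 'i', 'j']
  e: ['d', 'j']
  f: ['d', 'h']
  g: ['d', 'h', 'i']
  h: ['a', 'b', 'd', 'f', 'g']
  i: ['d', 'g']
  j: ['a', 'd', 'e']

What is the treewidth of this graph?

2

A width-2 tree decomposition is:
Bags: B1 = {a, d, h}  B2 = {d, f, h}  B3 = {a, b, h}  B4 = {d, g, h}  B5 = {a, d, j}  B6 = {a, c, d}  B7 = {d, e, j}  B8 = {d, g, i}
Tree: B1–B2, B1–B3, B1–B4, B1–B5, B1–B6, B5–B7, B4–B8
Every bag has size at most 3, so the width is 3 − 1 = 2 and tw(G) ≤ 2. For the lower bound, the 3 vertices {d, g, h} are pairwise adjacent, and any tree decomposition puts a clique entirely inside one bag — forcing width ≥ 2. The upper and lower bounds meet at 2, so that is the treewidth.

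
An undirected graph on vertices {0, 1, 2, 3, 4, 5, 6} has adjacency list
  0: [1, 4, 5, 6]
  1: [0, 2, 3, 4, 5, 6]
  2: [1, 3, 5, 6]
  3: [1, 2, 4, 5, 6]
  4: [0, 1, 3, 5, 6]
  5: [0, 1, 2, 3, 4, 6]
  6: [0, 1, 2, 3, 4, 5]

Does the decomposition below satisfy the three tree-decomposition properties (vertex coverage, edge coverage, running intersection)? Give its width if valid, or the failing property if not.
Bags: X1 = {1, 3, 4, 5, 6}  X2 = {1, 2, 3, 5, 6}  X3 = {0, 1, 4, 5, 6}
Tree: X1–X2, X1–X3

Yes; width 4.

Checking the three conditions: (i) the bags cover all of {0, 1, 2, 3, 4, 5, 6}; (ii) for each edge, some bag contains both endpoints; (iii) the bags containing any fixed vertex form a subtree. All hold, so the decomposition is valid with width 5 − 1 = 4.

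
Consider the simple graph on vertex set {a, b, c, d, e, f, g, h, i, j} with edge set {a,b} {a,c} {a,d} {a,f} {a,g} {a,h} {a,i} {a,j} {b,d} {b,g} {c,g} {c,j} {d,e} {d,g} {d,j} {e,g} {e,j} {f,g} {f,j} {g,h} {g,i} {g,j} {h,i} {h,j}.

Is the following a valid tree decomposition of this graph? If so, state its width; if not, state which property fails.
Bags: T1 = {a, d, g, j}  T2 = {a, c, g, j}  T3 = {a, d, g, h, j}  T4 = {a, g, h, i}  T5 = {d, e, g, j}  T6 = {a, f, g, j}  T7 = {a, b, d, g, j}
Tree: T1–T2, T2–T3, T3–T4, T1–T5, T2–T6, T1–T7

A tree decomposition must satisfy three properties: every vertex lies in some bag; for every edge, both endpoints lie together in some bag; and for every vertex, the bags containing it form a connected subtree. Here bags containing vertex d are not connected in the tree, so the decomposition is invalid.

No — bags containing vertex d are not connected in the tree.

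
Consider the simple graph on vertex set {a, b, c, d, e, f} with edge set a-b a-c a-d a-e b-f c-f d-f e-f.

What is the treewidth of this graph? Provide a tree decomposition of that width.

Treewidth 2.
One such decomposition:
Bags: B1 = {a, e, f}  B2 = {a, c, f}  B3 = {a, d, f}  B4 = {a, b, f}
Tree: B1–B2, B2–B3, B3–B4

Each bag holds 3 vertices, so the decomposition has width 2, which upper-bounds the treewidth. For the lower bound, G contains the cycle e–f–c–a–e, so G is not a forest; only forests have treewidth ≤ 1, hence tw(G) ≥ 2. Combining the bounds, tw(G) = 2.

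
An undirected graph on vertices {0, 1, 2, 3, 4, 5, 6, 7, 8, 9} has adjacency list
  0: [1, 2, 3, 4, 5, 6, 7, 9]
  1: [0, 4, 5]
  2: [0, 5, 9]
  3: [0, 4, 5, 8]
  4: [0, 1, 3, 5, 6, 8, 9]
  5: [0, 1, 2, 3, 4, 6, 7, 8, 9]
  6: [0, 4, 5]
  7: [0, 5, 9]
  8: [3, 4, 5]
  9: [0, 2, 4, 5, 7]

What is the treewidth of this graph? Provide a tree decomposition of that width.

The largest bag has 4 vertices, giving width 3; this decomposition certifies tw(G) ≤ 3. On the other hand G contains the 4-clique {0, 2, 5, 9}. A clique must lie in a single bag of any decomposition, so no decomposition can have width below 3. The upper and lower bounds meet at 3, so that is the treewidth.

Treewidth 3.
One such decomposition:
Bags: B1 = {3, 4, 5, 8}  B2 = {0, 3, 4, 5}  B3 = {0, 1, 4, 5}  B4 = {0, 4, 5, 9}  B5 = {0, 5, 7, 9}  B6 = {0, 4, 5, 6}  B7 = {0, 2, 5, 9}
Tree: B1–B2, B2–B3, B3–B4, B4–B5, B4–B6, B4–B7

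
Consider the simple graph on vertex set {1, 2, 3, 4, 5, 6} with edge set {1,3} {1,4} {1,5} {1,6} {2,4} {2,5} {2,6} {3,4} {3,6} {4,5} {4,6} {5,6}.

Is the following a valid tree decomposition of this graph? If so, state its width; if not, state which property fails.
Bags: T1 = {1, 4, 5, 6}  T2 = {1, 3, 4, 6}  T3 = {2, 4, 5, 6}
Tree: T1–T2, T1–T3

Vertex coverage: the bags together contain {1, 2, 3, 4, 5, 6}, the full vertex set. Edge coverage: each edge of G has both endpoints in at least one bag. Running intersection: for every vertex, the bags containing it form a connected subtree. All three properties hold, so this is a valid tree decomposition of width max|bag| − 1 = 3, and hence tw(G) ≤ 3.

Yes; width 3.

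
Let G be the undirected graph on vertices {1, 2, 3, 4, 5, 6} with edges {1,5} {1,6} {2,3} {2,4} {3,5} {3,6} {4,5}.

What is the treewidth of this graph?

2

A width-2 tree decomposition is:
Bags: B1 = {1, 5, 6}  B2 = {3, 5, 6}  B3 = {3, 4, 5}  B4 = {2, 3, 4}
Tree: B1–B2, B2–B3, B3–B4
The largest bag has 3 vertices, giving width 2; this decomposition certifies tw(G) ≤ 2. Since 1–6–3–5–1 is a cycle in G, G is not acyclic. Forests are exactly the graphs of treewidth ≤ 1, so tw(G) ≥ 2. Hence tw(G) = 2 exactly.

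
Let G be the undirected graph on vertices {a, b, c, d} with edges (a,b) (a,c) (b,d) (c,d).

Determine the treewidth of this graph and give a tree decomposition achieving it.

Treewidth 2.
Bags: B1 = {a, b, c}  B2 = {b, c, d}
Tree: B1–B2

The largest bag has 3 vertices, giving width 2; this decomposition certifies tw(G) ≤ 2. Since c–a–b–d–c is a cycle in G, G is not acyclic. Forests are exactly the graphs of treewidth ≤ 1, so tw(G) ≥ 2. Combining the bounds, tw(G) = 2.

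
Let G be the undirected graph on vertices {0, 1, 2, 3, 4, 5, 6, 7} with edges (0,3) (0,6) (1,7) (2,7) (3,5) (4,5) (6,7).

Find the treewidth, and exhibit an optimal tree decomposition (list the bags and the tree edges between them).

Treewidth 1.
One optimal decomposition is:
Bags: B1 = {6, 7}  B2 = {0, 6}  B3 = {0, 3}  B4 = {1, 7}  B5 = {3, 5}  B6 = {2, 7}  B7 = {4, 5}
Tree: B1–B2, B2–B3, B1–B4, B3–B5, B1–B6, B5–B7

Every bag has size at most 2, so the width is 2 − 1 = 1 and tw(G) ≤ 1. G has an edge, so its treewidth is at least 1. Hence tw(G) = 1 exactly.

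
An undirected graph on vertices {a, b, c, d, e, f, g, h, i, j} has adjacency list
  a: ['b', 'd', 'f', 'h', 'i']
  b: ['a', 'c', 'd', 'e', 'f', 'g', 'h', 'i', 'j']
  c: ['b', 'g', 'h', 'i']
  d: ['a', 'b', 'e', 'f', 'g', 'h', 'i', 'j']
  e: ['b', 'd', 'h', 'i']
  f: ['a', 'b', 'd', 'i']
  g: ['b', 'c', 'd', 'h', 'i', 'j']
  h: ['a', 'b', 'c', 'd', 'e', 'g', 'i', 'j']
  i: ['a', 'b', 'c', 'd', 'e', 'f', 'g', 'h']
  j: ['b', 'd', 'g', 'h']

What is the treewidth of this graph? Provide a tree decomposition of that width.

The largest bag has 5 vertices, giving width 4; this decomposition certifies tw(G) ≤ 4. On the other hand G contains the 5-clique {b, d, g, h, j}. A clique must lie in a single bag of any decomposition, so no decomposition can have width below 4. Combining the bounds, tw(G) = 4.

Treewidth 4.
One optimal decomposition is:
Bags: B1 = {b, d, g, h, i}  B2 = {a, b, d, h, i}  B3 = {a, b, d, f, i}  B4 = {b, d, e, h, i}  B5 = {b, d, g, h, j}  B6 = {b, c, g, h, i}
Tree: B1–B2, B2–B3, B1–B4, B1–B5, B1–B6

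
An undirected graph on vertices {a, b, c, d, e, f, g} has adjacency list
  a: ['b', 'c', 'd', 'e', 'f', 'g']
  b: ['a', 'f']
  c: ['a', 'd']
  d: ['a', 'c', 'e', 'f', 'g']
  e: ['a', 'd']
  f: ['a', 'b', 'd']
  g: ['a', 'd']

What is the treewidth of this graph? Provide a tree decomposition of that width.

Treewidth 2.
One optimal decomposition is:
Bags: B1 = {a, d, f}  B2 = {a, d, g}  B3 = {a, b, f}  B4 = {a, d, e}  B5 = {a, c, d}
Tree: B1–B2, B1–B3, B2–B4, B2–B5

Each bag holds 3 vertices, so the decomposition has width 2, which upper-bounds the treewidth. Conversely, {a, d, g} is a clique of size 3, and the vertices of any clique must share a bag in every tree decomposition; so some bag has ≥ 3 vertices and tw(G) ≥ 2. Therefore the treewidth is 2.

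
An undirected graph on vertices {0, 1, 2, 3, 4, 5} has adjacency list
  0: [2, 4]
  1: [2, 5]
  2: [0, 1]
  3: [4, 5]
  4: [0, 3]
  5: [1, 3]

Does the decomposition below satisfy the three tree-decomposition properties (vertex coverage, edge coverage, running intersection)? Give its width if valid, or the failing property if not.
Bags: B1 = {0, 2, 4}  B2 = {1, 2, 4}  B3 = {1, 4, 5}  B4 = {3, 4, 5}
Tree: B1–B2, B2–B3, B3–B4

Checking the three conditions: (i) the bags cover all of {0, 1, 2, 3, 4, 5}; (ii) for each edge, some bag contains both endpoints; (iii) the bags containing any fixed vertex form a subtree. All hold, so the decomposition is valid with width 3 − 1 = 2.

Yes; width 2.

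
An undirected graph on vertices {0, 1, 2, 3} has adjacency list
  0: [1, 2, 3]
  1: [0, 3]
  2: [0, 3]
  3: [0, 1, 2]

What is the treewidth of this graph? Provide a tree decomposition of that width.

Every bag has size at most 3, so the width is 3 − 1 = 2 and tw(G) ≤ 2. For the lower bound, the 3 vertices {0, 1, 3} are pairwise adjacent, and any tree decomposition puts a clique entirely inside one bag — forcing width ≥ 2. Hence tw(G) = 2 exactly.

Treewidth 2.
One such decomposition:
Bags: B1 = {0, 1, 3}  B2 = {0, 2, 3}
Tree: B1–B2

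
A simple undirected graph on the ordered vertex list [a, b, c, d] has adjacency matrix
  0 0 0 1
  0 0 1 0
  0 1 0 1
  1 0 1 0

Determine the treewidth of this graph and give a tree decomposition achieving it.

Treewidth 1.
One such decomposition:
Bags: B1 = {b, c}  B2 = {c, d}  B3 = {a, d}
Tree: B1–B2, B2–B3

Every bag has size at most 2, so the width is 2 − 1 = 1 and tw(G) ≤ 1. G has an edge, so its treewidth is at least 1. The upper and lower bounds meet at 1, so that is the treewidth.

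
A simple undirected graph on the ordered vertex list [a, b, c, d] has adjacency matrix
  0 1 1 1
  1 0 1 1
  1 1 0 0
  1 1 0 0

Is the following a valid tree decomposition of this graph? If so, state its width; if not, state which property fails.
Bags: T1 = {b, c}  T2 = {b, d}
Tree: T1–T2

No — vertex a appears in no bag.

A tree decomposition must satisfy three properties: every vertex lies in some bag; for every edge, both endpoints lie together in some bag; and for every vertex, the bags containing it form a connected subtree. Here vertex a appears in no bag, so the decomposition is invalid.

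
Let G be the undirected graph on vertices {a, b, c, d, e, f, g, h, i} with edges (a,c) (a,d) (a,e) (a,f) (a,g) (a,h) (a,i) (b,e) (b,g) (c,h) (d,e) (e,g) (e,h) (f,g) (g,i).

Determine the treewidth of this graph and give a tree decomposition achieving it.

Every bag has size at most 3, so the width is 3 − 1 = 2 and tw(G) ≤ 2. On the other hand G contains the 3-clique {a, d, e}. A clique must lie in a single bag of any decomposition, so no decomposition can have width below 2. Therefore the treewidth is 2.

Treewidth 2.
One optimal decomposition is:
Bags: B1 = {a, d, e}  B2 = {a, e, g}  B3 = {a, f, g}  B4 = {a, e, h}  B5 = {a, c, h}  B6 = {b, e, g}  B7 = {a, g, i}
Tree: B1–B2, B2–B3, B1–B4, B4–B5, B2–B6, B2–B7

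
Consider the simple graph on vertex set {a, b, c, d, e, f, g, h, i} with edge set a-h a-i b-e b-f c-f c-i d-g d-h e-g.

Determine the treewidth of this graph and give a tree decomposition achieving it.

Treewidth 2.
One optimal decomposition is:
Bags: B1 = {a, c, i}  B2 = {a, c, f}  B3 = {a, b, f}  B4 = {a, b, e}  B5 = {a, e, g}  B6 = {a, d, g}  B7 = {a, d, h}
Tree: B1–B2, B2–B3, B3–B4, B4–B5, B5–B6, B6–B7

Every bag has size at most 3, so the width is 3 − 1 = 2 and tw(G) ≤ 2. The edges a–i–c–f–b–e–g–d–h–a form a cycle, so G is not a tree and its treewidth is at least 2. Therefore the treewidth is 2.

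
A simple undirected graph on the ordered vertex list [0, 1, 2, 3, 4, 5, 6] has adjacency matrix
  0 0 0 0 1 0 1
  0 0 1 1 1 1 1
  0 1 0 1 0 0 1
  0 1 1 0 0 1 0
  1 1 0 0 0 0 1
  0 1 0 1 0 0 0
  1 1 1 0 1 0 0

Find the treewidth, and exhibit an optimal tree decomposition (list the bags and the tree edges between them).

Each bag holds 3 vertices, so the decomposition has width 2, which upper-bounds the treewidth. On the other hand G contains the 3-clique {0, 4, 6}. A clique must lie in a single bag of any decomposition, so no decomposition can have width below 2. Combining the bounds, tw(G) = 2.

Treewidth 2.
Bags: B1 = {1, 2, 3}  B2 = {1, 2, 6}  B3 = {1, 4, 6}  B4 = {0, 4, 6}  B5 = {1, 3, 5}
Tree: B1–B2, B2–B3, B3–B4, B1–B5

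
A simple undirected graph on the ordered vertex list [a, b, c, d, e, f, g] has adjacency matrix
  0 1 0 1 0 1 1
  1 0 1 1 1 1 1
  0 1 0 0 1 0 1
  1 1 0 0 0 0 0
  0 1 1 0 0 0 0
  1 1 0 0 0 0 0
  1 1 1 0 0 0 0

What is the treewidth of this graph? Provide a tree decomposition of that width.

Every bag has size at most 3, so the width is 3 − 1 = 2 and tw(G) ≤ 2. For the lower bound, the 3 vertices {b, c, e} are pairwise adjacent, and any tree decomposition puts a clique entirely inside one bag — forcing width ≥ 2. The upper and lower bounds meet at 2, so that is the treewidth.

Treewidth 2.
Bags: B1 = {b, c, e}  B2 = {b, c, g}  B3 = {a, b, g}  B4 = {a, b, d}  B5 = {a, b, f}
Tree: B1–B2, B2–B3, B3–B4, B4–B5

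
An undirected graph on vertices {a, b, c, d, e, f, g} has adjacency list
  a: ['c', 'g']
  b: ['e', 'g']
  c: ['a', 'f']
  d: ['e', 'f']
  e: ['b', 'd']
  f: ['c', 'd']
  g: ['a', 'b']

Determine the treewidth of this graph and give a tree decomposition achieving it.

Treewidth 2.
One such decomposition:
Bags: B1 = {d, e, f}  B2 = {c, e, f}  B3 = {a, c, e}  B4 = {a, e, g}  B5 = {b, e, g}
Tree: B1–B2, B2–B3, B3–B4, B4–B5

Each bag holds 3 vertices, so the decomposition has width 2, which upper-bounds the treewidth. The edges e–d–f–c–a–g–b–e form a cycle, so G is not a tree and its treewidth is at least 2. Hence tw(G) = 2 exactly.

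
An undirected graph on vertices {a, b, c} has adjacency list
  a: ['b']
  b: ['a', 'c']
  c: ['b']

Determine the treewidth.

1

A width-1 tree decomposition is:
Bags: B1 = {b, c}  B2 = {a, b}
Tree: B1–B2
Every bag has size at most 2, so the width is 2 − 1 = 1 and tw(G) ≤ 1. G has an edge, so its treewidth is at least 1. The upper and lower bounds meet at 1, so that is the treewidth.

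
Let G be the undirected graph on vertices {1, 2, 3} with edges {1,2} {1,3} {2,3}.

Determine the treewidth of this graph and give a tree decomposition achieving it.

Treewidth 2.
Bags: B1 = {1, 2, 3}
Tree: (single bag)

A single bag containing all 3 vertices is trivially a valid decomposition of width 2. For the lower bound, the 3 vertices {1, 2, 3} are pairwise adjacent, and any tree decomposition puts a clique entirely inside one bag — forcing width ≥ 2. Combining the bounds, tw(G) = 2.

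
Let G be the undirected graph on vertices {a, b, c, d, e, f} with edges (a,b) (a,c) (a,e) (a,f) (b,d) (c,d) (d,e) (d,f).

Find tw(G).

A width-2 tree decomposition is:
Bags: B1 = {a, c, d}  B2 = {a, b, d}  B3 = {a, d, f}  B4 = {a, d, e}
Tree: B1–B2, B2–B3, B3–B4
Every bag has size at most 3, so the width is 3 − 1 = 2 and tw(G) ≤ 2. Since a–c–d–b–a is a cycle in G, G is not acyclic. Forests are exactly the graphs of treewidth ≤ 1, so tw(G) ≥ 2. The upper and lower bounds meet at 2, so that is the treewidth.

2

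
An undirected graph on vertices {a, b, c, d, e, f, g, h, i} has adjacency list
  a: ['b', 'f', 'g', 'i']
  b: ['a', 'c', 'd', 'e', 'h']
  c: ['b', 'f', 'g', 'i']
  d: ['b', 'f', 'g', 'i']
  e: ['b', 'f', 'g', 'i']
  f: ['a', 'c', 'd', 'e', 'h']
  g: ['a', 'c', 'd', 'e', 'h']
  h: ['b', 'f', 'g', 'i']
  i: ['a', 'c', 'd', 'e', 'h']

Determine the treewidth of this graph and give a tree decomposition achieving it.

Treewidth 4.
One such decomposition:
Bags: B1 = {b, d, f, g, i}  B2 = {b, f, g, h, i}  B3 = {a, b, f, g, i}  B4 = {b, e, f, g, i}  B5 = {b, c, f, g, i}
Tree: B1–B2, B2–B3, B3–B4, B4–B5

Every bag has size at most 5, so the width is 5 − 1 = 4 and tw(G) ≤ 4. For the lower bound: the 5 vertex sets {d,f}, {h,i}, {a,g}, {b}, {e} are disjoint, each induces a connected subgraph, and every pair is joined by at least one edge of G. Contracting each set to a single vertex therefore yields K_{5} as a minor, and since treewidth is minor-monotone, tw(G) ≥ tw(K_{5}) = 4. Hence tw(G) = 4 exactly.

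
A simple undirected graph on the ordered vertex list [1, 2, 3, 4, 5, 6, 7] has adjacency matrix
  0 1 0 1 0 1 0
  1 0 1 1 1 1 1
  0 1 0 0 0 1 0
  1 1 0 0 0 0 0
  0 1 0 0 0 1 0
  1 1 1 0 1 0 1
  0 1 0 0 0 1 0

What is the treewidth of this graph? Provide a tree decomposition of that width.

Every bag has size at most 3, so the width is 3 − 1 = 2 and tw(G) ≤ 2. For the lower bound, the 3 vertices {1, 2, 4} are pairwise adjacent, and any tree decomposition puts a clique entirely inside one bag — forcing width ≥ 2. Therefore the treewidth is 2.

Treewidth 2.
One optimal decomposition is:
Bags: B1 = {2, 3, 6}  B2 = {1, 2, 6}  B3 = {2, 6, 7}  B4 = {2, 5, 6}  B5 = {1, 2, 4}
Tree: B1–B2, B2–B3, B3–B4, B2–B5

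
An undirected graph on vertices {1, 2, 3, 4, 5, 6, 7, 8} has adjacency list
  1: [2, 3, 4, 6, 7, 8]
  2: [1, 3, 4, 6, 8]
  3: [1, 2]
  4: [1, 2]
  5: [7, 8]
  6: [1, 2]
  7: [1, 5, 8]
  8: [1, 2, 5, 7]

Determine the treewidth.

A width-2 tree decomposition is:
Bags: B1 = {1, 2, 8}  B2 = {1, 7, 8}  B3 = {1, 2, 6}  B4 = {5, 7, 8}  B5 = {1, 2, 4}  B6 = {1, 2, 3}
Tree: B1–B2, B1–B3, B2–B4, B3–B5, B3–B6
The largest bag has 3 vertices, giving width 2; this decomposition certifies tw(G) ≤ 2. For the lower bound, the 3 vertices {1, 2, 8} are pairwise adjacent, and any tree decomposition puts a clique entirely inside one bag — forcing width ≥ 2. Hence tw(G) = 2 exactly.

2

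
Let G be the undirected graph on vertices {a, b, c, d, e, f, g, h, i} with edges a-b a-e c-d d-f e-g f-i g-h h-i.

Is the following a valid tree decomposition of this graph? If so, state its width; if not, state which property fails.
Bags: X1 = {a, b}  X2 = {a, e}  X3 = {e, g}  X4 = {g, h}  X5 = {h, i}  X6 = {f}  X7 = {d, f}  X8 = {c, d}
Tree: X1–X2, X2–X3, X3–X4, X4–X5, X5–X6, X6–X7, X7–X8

A tree decomposition must satisfy three properties: every vertex lies in some bag; for every edge, both endpoints lie together in some bag; and for every vertex, the bags containing it form a connected subtree. Here edge (i,f) lies in no bag, so the decomposition is invalid.

No — edge (i,f) lies in no bag.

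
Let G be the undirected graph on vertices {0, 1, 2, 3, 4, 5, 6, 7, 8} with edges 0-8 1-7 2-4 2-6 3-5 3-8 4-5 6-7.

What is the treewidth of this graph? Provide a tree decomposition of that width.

Treewidth 1.
One such decomposition:
Bags: B1 = {1, 7}  B2 = {6, 7}  B3 = {2, 6}  B4 = {2, 4}  B5 = {4, 5}  B6 = {3, 5}  B7 = {3, 8}  B8 = {0, 8}
Tree: B1–B2, B2–B3, B3–B4, B4–B5, B5–B6, B6–B7, B7–B8

Each bag holds 2 vertices, so the decomposition has width 1, which upper-bounds the treewidth. Since G has at least one edge (e.g. 1–7), it is not an edgeless graph, so tw(G) ≥ 1. Hence tw(G) = 1 exactly.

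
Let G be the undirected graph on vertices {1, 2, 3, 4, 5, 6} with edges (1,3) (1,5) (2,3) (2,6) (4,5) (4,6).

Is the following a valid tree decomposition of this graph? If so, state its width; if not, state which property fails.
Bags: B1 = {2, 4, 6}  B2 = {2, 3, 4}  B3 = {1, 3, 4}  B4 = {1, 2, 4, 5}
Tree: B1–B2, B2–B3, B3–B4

No — bags containing vertex 2 are not connected in the tree.

A tree decomposition must satisfy three properties: every vertex lies in some bag; for every edge, both endpoints lie together in some bag; and for every vertex, the bags containing it form a connected subtree. Here bags containing vertex 2 are not connected in the tree, so the decomposition is invalid.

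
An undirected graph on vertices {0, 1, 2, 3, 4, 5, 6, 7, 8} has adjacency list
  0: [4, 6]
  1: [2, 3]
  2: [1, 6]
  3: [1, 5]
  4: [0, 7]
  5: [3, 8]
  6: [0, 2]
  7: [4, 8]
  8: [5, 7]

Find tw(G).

A width-2 tree decomposition is:
Bags: B1 = {3, 5, 8}  B2 = {3, 7, 8}  B3 = {3, 4, 7}  B4 = {0, 3, 4}  B5 = {0, 3, 6}  B6 = {2, 3, 6}  B7 = {1, 2, 3}
Tree: B1–B2, B2–B3, B3–B4, B4–B5, B5–B6, B6–B7
The largest bag has 3 vertices, giving width 2; this decomposition certifies tw(G) ≤ 2. Since 3–5–8–7–4–0–6–2–1–3 is a cycle in G, G is not acyclic. Forests are exactly the graphs of treewidth ≤ 1, so tw(G) ≥ 2. Therefore the treewidth is 2.

2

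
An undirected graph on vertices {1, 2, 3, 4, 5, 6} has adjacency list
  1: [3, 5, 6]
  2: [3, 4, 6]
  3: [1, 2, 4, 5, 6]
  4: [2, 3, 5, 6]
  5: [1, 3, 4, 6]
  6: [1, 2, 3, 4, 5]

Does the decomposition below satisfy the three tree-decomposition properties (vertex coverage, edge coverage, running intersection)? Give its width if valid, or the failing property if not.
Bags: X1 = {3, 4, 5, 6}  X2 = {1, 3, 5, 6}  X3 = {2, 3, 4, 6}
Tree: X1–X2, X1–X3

Yes; width 3.

Checking the three conditions: (i) the bags cover all of {1, 2, 3, 4, 5, 6}; (ii) for each edge, some bag contains both endpoints; (iii) the bags containing any fixed vertex form a subtree. All hold, so the decomposition is valid with width 4 − 1 = 3.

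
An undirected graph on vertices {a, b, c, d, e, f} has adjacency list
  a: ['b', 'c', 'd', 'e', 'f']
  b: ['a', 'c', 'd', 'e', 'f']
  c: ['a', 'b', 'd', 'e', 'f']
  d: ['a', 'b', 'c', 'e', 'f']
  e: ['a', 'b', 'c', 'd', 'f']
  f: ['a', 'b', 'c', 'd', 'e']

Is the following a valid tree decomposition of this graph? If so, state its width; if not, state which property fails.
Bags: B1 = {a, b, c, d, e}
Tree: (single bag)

No — vertex f appears in no bag.

A tree decomposition must satisfy three properties: every vertex lies in some bag; for every edge, both endpoints lie together in some bag; and for every vertex, the bags containing it form a connected subtree. Here vertex f appears in no bag, so the decomposition is invalid.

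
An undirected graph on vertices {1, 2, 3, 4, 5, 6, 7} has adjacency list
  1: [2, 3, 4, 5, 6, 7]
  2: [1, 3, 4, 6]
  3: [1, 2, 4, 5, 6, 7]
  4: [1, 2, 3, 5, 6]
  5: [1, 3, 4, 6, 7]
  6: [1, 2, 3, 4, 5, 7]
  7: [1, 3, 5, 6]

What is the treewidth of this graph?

A width-4 tree decomposition is:
Bags: B1 = {1, 3, 4, 5, 6}  B2 = {1, 3, 5, 6, 7}  B3 = {1, 2, 3, 4, 6}
Tree: B1–B2, B1–B3
Each bag holds 5 vertices, so the decomposition has width 4, which upper-bounds the treewidth. Conversely, {1, 2, 3, 4, 6} is a clique of size 5, and the vertices of any clique must share a bag in every tree decomposition; so some bag has ≥ 5 vertices and tw(G) ≥ 4. Combining the bounds, tw(G) = 4.

4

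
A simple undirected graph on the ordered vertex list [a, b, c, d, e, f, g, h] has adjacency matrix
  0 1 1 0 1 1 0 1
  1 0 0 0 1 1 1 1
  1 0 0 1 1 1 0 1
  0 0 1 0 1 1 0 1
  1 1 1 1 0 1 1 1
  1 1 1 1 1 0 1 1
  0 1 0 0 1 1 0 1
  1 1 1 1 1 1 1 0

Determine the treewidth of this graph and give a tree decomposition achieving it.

Treewidth 4.
One optimal decomposition is:
Bags: B1 = {a, b, e, f, h}  B2 = {b, e, f, g, h}  B3 = {a, c, e, f, h}  B4 = {c, d, e, f, h}
Tree: B1–B2, B1–B3, B3–B4

Each bag holds 5 vertices, so the decomposition has width 4, which upper-bounds the treewidth. For the lower bound, the 5 vertices {c, d, e, f, h} are pairwise adjacent, and any tree decomposition puts a clique entirely inside one bag — forcing width ≥ 4. The upper and lower bounds meet at 4, so that is the treewidth.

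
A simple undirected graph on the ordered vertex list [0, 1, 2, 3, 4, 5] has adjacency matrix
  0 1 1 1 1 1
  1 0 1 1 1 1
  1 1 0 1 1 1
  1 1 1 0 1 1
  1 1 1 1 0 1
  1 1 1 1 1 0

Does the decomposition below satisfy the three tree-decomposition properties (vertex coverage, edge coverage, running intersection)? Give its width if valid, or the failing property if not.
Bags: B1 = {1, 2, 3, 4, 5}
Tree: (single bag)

No — vertex 0 appears in no bag.

A tree decomposition must satisfy three properties: every vertex lies in some bag; for every edge, both endpoints lie together in some bag; and for every vertex, the bags containing it form a connected subtree. Here vertex 0 appears in no bag, so the decomposition is invalid.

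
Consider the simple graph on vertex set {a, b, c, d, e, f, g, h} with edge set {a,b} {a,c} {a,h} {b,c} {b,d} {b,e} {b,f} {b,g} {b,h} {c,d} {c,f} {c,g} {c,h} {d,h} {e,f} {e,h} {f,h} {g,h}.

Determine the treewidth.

A width-3 tree decomposition is:
Bags: B1 = {b, e, f, h}  B2 = {b, c, f, h}  B3 = {a, b, c, h}  B4 = {b, c, g, h}  B5 = {b, c, d, h}
Tree: B1–B2, B2–B3, B3–B4, B3–B5
Every bag has size at most 4, so the width is 4 − 1 = 3 and tw(G) ≤ 3. For the lower bound, the 4 vertices {b, e, f, h} are pairwise adjacent, and any tree decomposition puts a clique entirely inside one bag — forcing width ≥ 3. Hence tw(G) = 3 exactly.

3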